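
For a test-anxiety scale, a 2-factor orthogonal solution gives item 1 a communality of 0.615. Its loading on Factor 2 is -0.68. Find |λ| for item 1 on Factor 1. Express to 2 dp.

Under orthogonal rotation h² = Σλ², so λ_Factor 1² = h² − (0.4624) = 0.615 − 0.4624 = 0.1526.
|λ| = √0.1526 = 0.3906.

0.39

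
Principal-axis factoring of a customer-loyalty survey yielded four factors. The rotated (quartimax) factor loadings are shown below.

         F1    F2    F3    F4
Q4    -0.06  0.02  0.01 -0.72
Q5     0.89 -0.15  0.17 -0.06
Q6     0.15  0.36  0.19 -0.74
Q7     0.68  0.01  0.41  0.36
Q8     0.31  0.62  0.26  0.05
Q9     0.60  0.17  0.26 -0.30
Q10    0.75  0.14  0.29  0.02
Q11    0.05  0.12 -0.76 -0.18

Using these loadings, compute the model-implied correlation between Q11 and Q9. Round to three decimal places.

r̂ = Σ λ_i·λ_j across factors = (0.05)(0.60) + (0.12)(0.17) + (-0.76)(0.26) + (-0.18)(-0.30)
  = +0.0300 +0.0204 -0.1976 +0.0540 = -0.0932

-0.093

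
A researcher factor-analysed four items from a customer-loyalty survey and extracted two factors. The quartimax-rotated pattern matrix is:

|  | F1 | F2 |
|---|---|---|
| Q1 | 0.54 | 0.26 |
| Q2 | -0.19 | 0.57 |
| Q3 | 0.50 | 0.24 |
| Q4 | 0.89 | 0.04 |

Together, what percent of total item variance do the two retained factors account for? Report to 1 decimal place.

Communalities: 0.3592, 0.3610, 0.3076, 0.7937; Σh² = 1.8215.
Total variance with 4 standardized items is 4, so the solution explains 1.8215/4 = 0.4554 = 45.54%.

45.5%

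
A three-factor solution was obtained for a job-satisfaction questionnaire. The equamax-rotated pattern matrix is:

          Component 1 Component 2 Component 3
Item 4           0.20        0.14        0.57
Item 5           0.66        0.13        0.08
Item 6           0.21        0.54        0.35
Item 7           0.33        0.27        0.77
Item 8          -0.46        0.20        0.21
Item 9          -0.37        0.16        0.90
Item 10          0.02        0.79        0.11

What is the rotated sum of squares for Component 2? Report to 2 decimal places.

SS loadings for Component 2 = 0.14² + 0.13² + 0.54² + 0.27² + 0.20² + 0.16² + 0.79² = 0.0196 + 0.0169 + 0.2916 + 0.0729 + 0.0400 + 0.0256 + 0.6241 = 1.0907

1.09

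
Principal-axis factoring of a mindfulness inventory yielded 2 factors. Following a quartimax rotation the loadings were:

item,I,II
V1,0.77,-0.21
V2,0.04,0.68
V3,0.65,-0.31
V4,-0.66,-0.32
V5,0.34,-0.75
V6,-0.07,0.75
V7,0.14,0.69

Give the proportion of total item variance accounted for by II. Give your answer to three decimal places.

0.329

SS loadings for II = (-0.21)² + 0.68² + (-0.31)² + (-0.32)² + (-0.75)² + 0.75² + 0.69² = 2.3061
Proportion of variance = 2.3061 / 7 = 0.3294.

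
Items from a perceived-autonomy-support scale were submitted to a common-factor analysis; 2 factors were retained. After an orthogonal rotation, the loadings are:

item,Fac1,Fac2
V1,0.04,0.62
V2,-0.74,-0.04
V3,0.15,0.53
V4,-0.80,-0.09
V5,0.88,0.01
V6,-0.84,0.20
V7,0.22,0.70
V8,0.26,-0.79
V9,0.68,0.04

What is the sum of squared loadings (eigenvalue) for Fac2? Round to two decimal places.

SS loadings for Fac2 = 0.62² + (-0.04)² + 0.53² + (-0.09)² + 0.01² + 0.20² + 0.70² + (-0.79)² + 0.04² = 0.3844 + 0.0016 + 0.2809 + 0.0081 + 0.0001 + 0.0400 + 0.4900 + 0.6241 + 0.0016 = 1.8308

1.83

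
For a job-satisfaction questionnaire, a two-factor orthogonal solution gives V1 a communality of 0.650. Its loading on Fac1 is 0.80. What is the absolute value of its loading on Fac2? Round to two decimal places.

Under orthogonal rotation h² = Σλ², so λ_Fac2² = h² − (0.6400) = 0.650 − 0.6400 = 0.0100.
|λ| = √0.0100 = 0.1000.

0.10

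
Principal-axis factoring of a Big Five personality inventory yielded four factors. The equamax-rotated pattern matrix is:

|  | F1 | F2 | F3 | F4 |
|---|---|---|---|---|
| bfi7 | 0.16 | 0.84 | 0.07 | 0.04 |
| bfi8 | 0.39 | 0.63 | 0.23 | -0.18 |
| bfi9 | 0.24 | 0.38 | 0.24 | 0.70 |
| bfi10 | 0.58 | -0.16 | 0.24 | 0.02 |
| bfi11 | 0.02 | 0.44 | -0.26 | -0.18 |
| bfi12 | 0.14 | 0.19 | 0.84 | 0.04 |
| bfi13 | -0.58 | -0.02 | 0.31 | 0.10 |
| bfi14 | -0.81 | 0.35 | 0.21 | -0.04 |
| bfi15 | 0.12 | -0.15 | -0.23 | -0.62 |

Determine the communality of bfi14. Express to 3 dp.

0.824

h² = (-0.81)² + 0.35² + 0.21² + (-0.04)² = 0.6561 + 0.1225 + 0.0441 + 0.0016 = 0.8243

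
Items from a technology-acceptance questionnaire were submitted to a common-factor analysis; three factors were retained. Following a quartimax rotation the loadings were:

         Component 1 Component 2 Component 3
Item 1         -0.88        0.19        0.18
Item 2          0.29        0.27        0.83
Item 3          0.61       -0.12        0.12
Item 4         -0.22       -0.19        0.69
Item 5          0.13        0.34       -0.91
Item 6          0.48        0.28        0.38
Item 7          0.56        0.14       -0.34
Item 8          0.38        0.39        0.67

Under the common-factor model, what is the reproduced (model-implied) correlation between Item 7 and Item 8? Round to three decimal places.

r̂ = Σ λ_i·λ_j across factors = (0.56)(0.38) + (0.14)(0.39) + (-0.34)(0.67)
  = +0.2128 +0.0546 -0.2278 = 0.0396

0.040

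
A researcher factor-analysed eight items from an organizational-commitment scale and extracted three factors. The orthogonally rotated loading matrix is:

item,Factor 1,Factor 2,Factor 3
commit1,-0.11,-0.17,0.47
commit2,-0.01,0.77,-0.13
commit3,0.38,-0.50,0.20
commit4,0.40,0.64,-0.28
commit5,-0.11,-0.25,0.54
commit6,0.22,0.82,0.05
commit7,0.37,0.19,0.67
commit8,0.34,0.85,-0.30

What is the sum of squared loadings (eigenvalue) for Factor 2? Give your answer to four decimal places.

SS loadings for Factor 2 = (-0.17)² + 0.77² + (-0.50)² + 0.64² + (-0.25)² + 0.82² + 0.19² + 0.85² = 0.0289 + 0.5929 + 0.2500 + 0.4096 + 0.0625 + 0.6724 + 0.0361 + 0.7225 = 2.7749

2.7749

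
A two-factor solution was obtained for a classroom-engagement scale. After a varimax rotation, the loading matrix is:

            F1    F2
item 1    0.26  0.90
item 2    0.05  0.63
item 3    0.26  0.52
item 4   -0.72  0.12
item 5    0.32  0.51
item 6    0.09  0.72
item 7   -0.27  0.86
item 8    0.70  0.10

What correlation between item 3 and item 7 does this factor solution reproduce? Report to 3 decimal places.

0.377

r̂ = Σ λ_i·λ_j across factors = (0.26)(-0.27) + (0.52)(0.86)
  = -0.0702 +0.4472 = 0.3770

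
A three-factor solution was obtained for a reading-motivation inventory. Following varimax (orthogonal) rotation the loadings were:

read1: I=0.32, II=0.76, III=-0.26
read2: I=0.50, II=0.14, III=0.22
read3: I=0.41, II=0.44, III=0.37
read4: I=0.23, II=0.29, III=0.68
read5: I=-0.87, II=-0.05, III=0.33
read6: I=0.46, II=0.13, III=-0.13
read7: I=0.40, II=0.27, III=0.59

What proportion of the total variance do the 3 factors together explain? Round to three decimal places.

0.551

Communalities: 0.7476, 0.3180, 0.4986, 0.5994, 0.8683, 0.2454, 0.5810; Σh² = 3.8583.
Total variance with 7 standardized items is 7, so the solution explains 3.8583/7 = 0.5512.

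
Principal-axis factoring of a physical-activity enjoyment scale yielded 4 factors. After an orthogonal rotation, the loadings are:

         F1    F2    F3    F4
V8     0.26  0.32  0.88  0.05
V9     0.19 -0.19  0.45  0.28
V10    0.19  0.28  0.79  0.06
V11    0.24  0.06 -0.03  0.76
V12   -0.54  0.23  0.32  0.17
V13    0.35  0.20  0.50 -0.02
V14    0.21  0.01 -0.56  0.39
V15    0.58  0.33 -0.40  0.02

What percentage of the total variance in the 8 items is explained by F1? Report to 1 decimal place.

12.4%

SS loadings for F1 = 0.26² + 0.19² + 0.19² + 0.24² + (-0.54)² + 0.35² + 0.21² + 0.58² = 0.9920
With 8 standardized items, total variance = 8. Proportion = 0.9920/8 = 0.1240 → 12.40%.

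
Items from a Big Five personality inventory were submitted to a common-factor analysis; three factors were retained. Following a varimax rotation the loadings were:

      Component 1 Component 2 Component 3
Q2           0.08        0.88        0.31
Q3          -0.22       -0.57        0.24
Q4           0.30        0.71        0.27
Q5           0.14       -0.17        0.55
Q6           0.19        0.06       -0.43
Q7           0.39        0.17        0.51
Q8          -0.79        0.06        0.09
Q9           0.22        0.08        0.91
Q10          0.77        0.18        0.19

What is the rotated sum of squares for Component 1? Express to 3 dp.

1.618

SS loadings for Component 1 = 0.08² + (-0.22)² + 0.30² + 0.14² + 0.19² + 0.39² + (-0.79)² + 0.22² + 0.77² = 0.0064 + 0.0484 + 0.0900 + 0.0196 + 0.0361 + 0.1521 + 0.6241 + 0.0484 + 0.5929 = 1.6180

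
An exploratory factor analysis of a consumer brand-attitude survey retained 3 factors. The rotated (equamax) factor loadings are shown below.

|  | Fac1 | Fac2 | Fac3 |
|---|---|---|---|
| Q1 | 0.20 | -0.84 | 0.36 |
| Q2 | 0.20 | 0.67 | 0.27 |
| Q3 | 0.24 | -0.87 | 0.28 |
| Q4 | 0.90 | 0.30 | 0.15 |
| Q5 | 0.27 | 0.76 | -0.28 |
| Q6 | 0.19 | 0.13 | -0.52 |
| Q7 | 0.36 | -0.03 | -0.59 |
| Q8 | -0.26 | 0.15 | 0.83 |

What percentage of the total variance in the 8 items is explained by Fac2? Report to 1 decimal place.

32.7%

SS loadings for Fac2 = (-0.84)² + 0.67² + (-0.87)² + 0.30² + 0.76² + 0.13² + (-0.03)² + 0.15² = 2.6193
With 8 standardized items, total variance = 8. Proportion = 2.6193/8 = 0.3274 → 32.74%.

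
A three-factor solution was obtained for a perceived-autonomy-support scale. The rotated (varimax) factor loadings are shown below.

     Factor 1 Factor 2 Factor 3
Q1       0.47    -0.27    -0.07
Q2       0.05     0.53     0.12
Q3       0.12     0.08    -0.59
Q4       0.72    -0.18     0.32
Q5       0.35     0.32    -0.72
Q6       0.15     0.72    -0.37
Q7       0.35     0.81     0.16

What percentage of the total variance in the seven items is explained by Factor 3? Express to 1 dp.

16.4%

SS loadings for Factor 3 = (-0.07)² + 0.12² + (-0.59)² + 0.32² + (-0.72)² + (-0.37)² + 0.16² = 1.1507
With 7 standardized items, total variance = 7. Proportion = 1.1507/7 = 0.1644 → 16.44%.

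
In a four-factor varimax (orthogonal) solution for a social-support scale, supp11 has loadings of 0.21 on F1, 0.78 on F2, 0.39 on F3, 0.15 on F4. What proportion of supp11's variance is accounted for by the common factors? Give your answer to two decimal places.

0.83

h² = 0.21² + 0.78² + 0.39² + 0.15² = 0.0441 + 0.6084 + 0.1521 + 0.0225 = 0.8271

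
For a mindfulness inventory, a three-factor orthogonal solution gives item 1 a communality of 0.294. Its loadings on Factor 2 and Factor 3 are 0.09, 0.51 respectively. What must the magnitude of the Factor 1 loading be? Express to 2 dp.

Under orthogonal rotation h² = Σλ², so λ_Factor 1² = h² − (0.2682) = 0.294 − 0.2682 = 0.0258.
|λ| = √0.0258 = 0.1606.

0.16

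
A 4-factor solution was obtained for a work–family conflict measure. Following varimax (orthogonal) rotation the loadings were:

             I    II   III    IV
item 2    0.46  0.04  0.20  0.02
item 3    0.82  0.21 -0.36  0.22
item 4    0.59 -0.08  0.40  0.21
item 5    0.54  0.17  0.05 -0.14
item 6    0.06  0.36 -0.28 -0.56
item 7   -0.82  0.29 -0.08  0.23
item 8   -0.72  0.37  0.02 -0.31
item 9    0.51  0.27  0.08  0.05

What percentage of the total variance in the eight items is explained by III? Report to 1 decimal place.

SS loadings for III = 0.20² + (-0.36)² + 0.40² + 0.05² + (-0.28)² + (-0.08)² + 0.02² + 0.08² = 0.4237
With 8 standardized items, total variance = 8. Proportion = 0.4237/8 = 0.0530 → 5.30%.

5.3%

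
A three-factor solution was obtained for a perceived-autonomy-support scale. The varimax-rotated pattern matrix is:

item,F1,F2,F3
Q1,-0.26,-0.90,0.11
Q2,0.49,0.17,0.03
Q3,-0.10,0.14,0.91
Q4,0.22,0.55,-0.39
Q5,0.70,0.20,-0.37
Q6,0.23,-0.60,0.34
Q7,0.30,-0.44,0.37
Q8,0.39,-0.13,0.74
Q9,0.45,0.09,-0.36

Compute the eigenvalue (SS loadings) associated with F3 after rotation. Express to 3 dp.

SS loadings for F3 = 0.11² + 0.03² + 0.91² + (-0.39)² + (-0.37)² + 0.34² + 0.37² + 0.74² + (-0.36)² = 0.0121 + 0.0009 + 0.8281 + 0.1521 + 0.1369 + 0.1156 + 0.1369 + 0.5476 + 0.1296 = 2.0598

2.060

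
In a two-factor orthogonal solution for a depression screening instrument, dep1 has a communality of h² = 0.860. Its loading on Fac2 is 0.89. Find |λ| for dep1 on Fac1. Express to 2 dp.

Under orthogonal rotation h² = Σλ², so λ_Fac1² = h² − (0.7921) = 0.860 − 0.7921 = 0.0679.
|λ| = √0.0679 = 0.2606.

0.26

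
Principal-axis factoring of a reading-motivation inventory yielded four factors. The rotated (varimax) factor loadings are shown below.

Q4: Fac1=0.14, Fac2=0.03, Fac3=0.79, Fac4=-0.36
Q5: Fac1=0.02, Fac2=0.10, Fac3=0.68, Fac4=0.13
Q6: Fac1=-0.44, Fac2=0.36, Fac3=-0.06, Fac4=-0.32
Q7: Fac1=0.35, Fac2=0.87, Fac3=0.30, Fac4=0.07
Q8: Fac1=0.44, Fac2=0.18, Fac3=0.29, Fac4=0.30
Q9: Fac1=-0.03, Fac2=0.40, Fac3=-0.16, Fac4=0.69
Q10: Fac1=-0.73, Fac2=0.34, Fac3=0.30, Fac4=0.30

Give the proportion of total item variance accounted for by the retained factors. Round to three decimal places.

0.651

Communalities: 0.7742, 0.4897, 0.4292, 0.9743, 0.4001, 0.6626, 0.8285; Σh² = 4.5586.
Total variance with 7 standardized items is 7, so the solution explains 4.5586/7 = 0.6512.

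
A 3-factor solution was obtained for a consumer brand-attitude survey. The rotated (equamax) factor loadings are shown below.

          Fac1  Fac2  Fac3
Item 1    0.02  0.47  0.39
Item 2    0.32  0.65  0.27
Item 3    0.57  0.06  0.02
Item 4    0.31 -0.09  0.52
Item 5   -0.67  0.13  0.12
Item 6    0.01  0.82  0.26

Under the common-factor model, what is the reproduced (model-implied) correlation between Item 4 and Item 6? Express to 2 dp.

r̂ = Σ λ_i·λ_j across factors = (0.31)(0.01) + (-0.09)(0.82) + (0.52)(0.26)
  = +0.0031 -0.0738 +0.1352 = 0.0645

0.06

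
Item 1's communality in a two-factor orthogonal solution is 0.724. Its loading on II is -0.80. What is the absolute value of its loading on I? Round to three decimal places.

0.290

Under orthogonal rotation h² = Σλ², so λ_I² = h² − (0.6400) = 0.724 − 0.6400 = 0.0840.
|λ| = √0.0840 = 0.2898.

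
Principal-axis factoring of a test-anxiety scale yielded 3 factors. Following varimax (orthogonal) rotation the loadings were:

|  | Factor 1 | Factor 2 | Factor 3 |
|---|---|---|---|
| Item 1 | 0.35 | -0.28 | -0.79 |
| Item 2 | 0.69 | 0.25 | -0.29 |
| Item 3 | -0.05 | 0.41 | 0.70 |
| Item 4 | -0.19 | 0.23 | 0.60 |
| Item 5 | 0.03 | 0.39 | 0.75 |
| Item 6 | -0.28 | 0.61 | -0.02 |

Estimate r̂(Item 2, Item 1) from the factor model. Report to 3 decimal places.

r̂ = Σ λ_i·λ_j across factors = (0.69)(0.35) + (0.25)(-0.28) + (-0.29)(-0.79)
  = +0.2415 -0.0700 +0.2291 = 0.4006

0.401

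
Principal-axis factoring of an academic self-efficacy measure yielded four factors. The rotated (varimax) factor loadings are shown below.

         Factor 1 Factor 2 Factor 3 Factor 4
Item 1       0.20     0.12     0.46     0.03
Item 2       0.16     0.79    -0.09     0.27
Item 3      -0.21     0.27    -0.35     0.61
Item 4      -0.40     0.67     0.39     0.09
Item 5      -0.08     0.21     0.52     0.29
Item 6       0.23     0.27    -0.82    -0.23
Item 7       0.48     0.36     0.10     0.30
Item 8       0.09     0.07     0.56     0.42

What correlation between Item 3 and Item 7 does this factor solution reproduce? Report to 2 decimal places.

r̂ = Σ λ_i·λ_j across factors = (-0.21)(0.48) + (0.27)(0.36) + (-0.35)(0.10) + (0.61)(0.30)
  = -0.1008 +0.0972 -0.0350 +0.1830 = 0.1444

0.14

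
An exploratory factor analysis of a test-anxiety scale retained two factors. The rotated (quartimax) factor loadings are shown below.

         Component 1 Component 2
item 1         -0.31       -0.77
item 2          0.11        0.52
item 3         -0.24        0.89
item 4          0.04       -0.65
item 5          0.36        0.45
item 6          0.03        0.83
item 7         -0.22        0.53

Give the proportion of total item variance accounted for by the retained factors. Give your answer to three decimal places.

Communalities: 0.6890, 0.2825, 0.8497, 0.4241, 0.3321, 0.6898, 0.3293; Σh² = 3.5965.
Total variance with 7 standardized items is 7, so the solution explains 3.5965/7 = 0.5138.

0.514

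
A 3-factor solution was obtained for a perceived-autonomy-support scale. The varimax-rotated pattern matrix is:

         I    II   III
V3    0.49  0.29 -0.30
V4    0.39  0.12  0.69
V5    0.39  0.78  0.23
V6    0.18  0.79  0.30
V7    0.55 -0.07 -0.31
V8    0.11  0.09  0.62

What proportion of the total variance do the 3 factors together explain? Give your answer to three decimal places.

0.571

Communalities: 0.4142, 0.6426, 0.8134, 0.7465, 0.4035, 0.4046; Σh² = 3.4248.
Total variance with 6 standardized items is 6, so the solution explains 3.4248/6 = 0.5708.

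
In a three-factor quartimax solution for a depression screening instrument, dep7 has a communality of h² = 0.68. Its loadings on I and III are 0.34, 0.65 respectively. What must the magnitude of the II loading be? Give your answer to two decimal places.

Under orthogonal rotation h² = Σλ², so λ_II² = h² − (0.5381) = 0.68 − 0.5381 = 0.1419.
|λ| = √0.1419 = 0.3767.

0.38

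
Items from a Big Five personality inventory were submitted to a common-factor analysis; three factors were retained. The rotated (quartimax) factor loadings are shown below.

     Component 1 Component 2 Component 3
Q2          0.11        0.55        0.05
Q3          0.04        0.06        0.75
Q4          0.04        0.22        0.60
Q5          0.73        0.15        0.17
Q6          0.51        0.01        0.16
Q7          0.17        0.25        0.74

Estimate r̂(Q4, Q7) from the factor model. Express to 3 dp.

0.506

r̂ = Σ λ_i·λ_j across factors = (0.04)(0.17) + (0.22)(0.25) + (0.60)(0.74)
  = +0.0068 +0.0550 +0.4440 = 0.5058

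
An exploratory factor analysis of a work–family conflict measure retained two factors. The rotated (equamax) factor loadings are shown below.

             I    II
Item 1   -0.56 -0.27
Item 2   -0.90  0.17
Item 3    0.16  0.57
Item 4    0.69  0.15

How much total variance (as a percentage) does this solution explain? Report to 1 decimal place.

Communalities: 0.3865, 0.8389, 0.3505, 0.4986; Σh² = 2.0745.
Total variance with 4 standardized items is 4, so the solution explains 2.0745/4 = 0.5186 = 51.86%.

51.9%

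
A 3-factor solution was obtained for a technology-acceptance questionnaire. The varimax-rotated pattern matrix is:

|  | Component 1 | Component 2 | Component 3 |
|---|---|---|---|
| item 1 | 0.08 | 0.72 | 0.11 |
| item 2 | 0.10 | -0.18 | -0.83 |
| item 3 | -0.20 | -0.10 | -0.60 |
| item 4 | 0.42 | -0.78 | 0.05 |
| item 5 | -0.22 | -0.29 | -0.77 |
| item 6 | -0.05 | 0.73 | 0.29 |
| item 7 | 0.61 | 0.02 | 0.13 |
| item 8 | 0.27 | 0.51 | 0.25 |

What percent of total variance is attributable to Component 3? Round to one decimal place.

SS loadings for Component 3 = 0.11² + (-0.83)² + (-0.60)² + 0.05² + (-0.77)² + 0.29² + 0.13² + 0.25² = 1.8199
With 8 standardized items, total variance = 8. Proportion = 1.8199/8 = 0.2275 → 22.75%.

22.7%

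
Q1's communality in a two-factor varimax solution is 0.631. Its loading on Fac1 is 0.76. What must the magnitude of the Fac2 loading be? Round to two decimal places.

Under orthogonal rotation h² = Σλ², so λ_Fac2² = h² − (0.5776) = 0.631 − 0.5776 = 0.0534.
|λ| = √0.0534 = 0.2311.

0.23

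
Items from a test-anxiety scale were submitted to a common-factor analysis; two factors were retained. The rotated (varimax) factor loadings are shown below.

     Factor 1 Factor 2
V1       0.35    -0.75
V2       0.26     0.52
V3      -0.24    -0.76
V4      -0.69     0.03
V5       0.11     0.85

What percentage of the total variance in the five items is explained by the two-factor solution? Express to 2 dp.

Communalities: 0.6850, 0.3380, 0.6352, 0.4770, 0.7346; Σh² = 2.8698.
Total variance with 5 standardized items is 5, so the solution explains 2.8698/5 = 0.5740 = 57.40%.

57.40%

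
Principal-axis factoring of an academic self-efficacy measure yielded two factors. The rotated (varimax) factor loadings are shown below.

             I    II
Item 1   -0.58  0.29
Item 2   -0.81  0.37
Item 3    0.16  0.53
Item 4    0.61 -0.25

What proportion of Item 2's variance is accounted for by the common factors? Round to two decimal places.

0.79

h² = (-0.81)² + 0.37² = 0.6561 + 0.1369 = 0.7930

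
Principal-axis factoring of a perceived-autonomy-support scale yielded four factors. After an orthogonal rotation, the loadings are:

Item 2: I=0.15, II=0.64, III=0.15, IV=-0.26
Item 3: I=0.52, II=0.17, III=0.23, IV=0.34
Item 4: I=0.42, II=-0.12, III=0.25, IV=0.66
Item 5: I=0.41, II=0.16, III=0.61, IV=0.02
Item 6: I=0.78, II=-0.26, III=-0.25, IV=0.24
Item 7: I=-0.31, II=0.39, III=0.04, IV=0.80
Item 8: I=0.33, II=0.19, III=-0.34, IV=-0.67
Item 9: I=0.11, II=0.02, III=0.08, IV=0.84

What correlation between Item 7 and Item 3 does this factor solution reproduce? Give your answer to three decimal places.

r̂ = Σ λ_i·λ_j across factors = (-0.31)(0.52) + (0.39)(0.17) + (0.04)(0.23) + (0.80)(0.34)
  = -0.1612 +0.0663 +0.0092 +0.2720 = 0.1863

0.186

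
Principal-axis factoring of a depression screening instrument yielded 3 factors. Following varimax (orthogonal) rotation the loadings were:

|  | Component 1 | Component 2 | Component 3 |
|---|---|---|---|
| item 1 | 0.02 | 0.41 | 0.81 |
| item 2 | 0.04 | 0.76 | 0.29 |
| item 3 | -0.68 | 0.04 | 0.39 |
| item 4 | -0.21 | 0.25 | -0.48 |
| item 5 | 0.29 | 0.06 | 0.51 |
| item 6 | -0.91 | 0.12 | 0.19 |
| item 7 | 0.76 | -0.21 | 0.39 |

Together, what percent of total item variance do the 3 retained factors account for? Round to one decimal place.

Communalities: 0.8246, 0.6633, 0.6161, 0.3370, 0.3478, 0.8786, 0.7738; Σh² = 4.4412.
Total variance with 7 standardized items is 7, so the solution explains 4.4412/7 = 0.6345 = 63.45%.

63.4%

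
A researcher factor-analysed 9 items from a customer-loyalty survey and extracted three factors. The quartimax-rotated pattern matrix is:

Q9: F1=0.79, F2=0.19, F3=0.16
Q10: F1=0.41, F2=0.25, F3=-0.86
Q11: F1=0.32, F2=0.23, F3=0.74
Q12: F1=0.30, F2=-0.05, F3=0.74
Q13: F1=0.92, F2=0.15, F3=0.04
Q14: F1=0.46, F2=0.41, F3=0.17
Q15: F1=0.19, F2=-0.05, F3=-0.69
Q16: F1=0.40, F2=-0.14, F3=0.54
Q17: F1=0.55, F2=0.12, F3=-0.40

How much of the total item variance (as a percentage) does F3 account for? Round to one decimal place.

SS loadings for F3 = 0.16² + (-0.86)² + 0.74² + 0.74² + 0.04² + 0.17² + (-0.69)² + 0.54² + (-0.40)² = 2.8186
With 9 standardized items, total variance = 9. Proportion = 2.8186/9 = 0.3132 → 31.32%.

31.3%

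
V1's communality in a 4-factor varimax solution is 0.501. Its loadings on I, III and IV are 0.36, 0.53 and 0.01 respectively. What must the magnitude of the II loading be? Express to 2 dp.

0.30

Under orthogonal rotation h² = Σλ², so λ_II² = h² − (0.4106) = 0.501 − 0.4106 = 0.0904.
|λ| = √0.0904 = 0.3007.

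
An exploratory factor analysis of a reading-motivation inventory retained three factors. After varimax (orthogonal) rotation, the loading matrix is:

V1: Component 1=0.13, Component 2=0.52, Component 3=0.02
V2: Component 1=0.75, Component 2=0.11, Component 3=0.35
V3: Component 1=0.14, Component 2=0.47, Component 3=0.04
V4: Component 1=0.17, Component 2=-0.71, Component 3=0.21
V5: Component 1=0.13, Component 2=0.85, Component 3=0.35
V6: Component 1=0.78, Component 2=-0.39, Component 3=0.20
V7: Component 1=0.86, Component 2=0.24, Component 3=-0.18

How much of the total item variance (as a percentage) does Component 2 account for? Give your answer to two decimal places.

27.71%

SS loadings for Component 2 = 0.52² + 0.11² + 0.47² + (-0.71)² + 0.85² + (-0.39)² + 0.24² = 1.9397
With 7 standardized items, total variance = 7. Proportion = 1.9397/7 = 0.2771 → 27.71%.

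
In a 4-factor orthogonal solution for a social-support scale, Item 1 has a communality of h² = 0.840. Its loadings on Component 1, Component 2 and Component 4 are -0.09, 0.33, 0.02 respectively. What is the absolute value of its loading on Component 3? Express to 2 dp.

Under orthogonal rotation h² = Σλ², so λ_Component 3² = h² − (0.1174) = 0.840 − 0.1174 = 0.7226.
|λ| = √0.7226 = 0.8501.

0.85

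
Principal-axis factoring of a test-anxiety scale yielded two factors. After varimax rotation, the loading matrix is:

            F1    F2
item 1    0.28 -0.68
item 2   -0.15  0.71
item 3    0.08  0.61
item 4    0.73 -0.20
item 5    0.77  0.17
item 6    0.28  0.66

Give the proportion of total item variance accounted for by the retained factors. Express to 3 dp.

0.526

SS loadings by factor: 1.3115, 1.8431; total = 3.1546.
Total variance with 6 standardized items is 6, so the solution explains 3.1546/6 = 0.5258.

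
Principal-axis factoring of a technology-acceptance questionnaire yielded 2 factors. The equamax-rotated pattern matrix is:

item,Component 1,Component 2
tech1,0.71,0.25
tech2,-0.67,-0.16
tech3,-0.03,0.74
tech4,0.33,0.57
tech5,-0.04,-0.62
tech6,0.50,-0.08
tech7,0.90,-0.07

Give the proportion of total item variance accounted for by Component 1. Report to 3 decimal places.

SS loadings for Component 1 = 0.71² + (-0.67)² + (-0.03)² + 0.33² + (-0.04)² + 0.50² + 0.90² = 2.1244
Proportion of variance = 2.1244 / 7 = 0.3035.

0.303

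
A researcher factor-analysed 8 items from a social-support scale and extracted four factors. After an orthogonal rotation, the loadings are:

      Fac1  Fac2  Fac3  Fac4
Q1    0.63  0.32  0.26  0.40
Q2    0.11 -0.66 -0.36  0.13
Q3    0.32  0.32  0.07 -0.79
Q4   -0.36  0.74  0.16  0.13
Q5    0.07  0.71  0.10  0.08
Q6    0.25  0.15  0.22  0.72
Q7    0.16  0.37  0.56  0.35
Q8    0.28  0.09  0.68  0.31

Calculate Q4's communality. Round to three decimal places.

h² = (-0.36)² + 0.74² + 0.16² + 0.13² = 0.1296 + 0.5476 + 0.0256 + 0.0169 = 0.7197

0.720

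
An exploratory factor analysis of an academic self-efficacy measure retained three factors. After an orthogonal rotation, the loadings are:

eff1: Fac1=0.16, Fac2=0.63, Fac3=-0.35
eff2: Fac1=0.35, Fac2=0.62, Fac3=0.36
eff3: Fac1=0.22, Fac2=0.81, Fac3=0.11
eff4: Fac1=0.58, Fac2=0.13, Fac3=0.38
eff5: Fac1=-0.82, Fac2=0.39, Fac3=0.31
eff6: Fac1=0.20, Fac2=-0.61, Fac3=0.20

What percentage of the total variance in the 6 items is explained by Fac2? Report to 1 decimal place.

33.0%

SS loadings for Fac2 = 0.63² + 0.62² + 0.81² + 0.13² + 0.39² + (-0.61)² = 1.9785
With 6 standardized items, total variance = 6. Proportion = 1.9785/6 = 0.3298 → 32.98%.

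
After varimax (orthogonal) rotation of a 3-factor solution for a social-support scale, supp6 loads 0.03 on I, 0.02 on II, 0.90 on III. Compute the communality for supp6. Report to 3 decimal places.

h² = 0.03² + 0.02² + 0.90² = 0.0009 + 0.0004 + 0.8100 = 0.8113

0.811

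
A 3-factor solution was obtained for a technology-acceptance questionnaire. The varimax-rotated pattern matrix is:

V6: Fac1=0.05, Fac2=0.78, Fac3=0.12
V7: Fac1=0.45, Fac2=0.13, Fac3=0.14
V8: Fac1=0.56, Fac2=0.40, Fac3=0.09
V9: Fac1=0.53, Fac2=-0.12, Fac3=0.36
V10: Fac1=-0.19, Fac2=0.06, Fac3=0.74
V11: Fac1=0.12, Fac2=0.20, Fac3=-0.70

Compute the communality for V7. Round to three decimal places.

h² = 0.45² + 0.13² + 0.14² = 0.2025 + 0.0169 + 0.0196 = 0.2390

0.239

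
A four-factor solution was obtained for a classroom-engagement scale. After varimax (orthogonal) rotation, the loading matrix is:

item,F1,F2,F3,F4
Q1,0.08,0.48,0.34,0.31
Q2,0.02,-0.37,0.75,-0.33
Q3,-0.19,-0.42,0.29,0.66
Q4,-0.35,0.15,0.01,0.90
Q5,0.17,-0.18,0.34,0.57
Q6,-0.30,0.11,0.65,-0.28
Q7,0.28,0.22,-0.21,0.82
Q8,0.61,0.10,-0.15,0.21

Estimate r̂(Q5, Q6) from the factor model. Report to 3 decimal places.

r̂ = Σ λ_i·λ_j across factors = (0.17)(-0.30) + (-0.18)(0.11) + (0.34)(0.65) + (0.57)(-0.28)
  = -0.0510 -0.0198 +0.2210 -0.1596 = -0.0094

-0.009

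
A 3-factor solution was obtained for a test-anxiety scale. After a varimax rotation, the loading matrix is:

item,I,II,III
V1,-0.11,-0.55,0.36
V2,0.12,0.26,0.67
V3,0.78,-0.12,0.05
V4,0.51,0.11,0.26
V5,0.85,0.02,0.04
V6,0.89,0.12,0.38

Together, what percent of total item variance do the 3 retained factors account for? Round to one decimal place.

Communalities: 0.4442, 0.5309, 0.6253, 0.3398, 0.7245, 0.9509; Σh² = 3.6156.
Total variance with 6 standardized items is 6, so the solution explains 3.6156/6 = 0.6026 = 60.26%.

60.3%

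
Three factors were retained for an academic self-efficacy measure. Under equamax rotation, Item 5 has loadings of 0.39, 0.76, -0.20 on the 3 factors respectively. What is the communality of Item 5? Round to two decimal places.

0.77

h² = 0.39² + 0.76² + (-0.20)² = 0.1521 + 0.5776 + 0.0400 = 0.7697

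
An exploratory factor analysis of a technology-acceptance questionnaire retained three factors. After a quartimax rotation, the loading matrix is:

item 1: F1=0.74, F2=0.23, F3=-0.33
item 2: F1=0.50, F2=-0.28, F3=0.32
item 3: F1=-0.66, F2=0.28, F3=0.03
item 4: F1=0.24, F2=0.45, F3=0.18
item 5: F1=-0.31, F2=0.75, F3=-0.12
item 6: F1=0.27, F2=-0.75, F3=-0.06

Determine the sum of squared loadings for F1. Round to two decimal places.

SS loadings for F1 = 0.74² + 0.50² + (-0.66)² + 0.24² + (-0.31)² + 0.27² = 0.5476 + 0.2500 + 0.4356 + 0.0576 + 0.0961 + 0.0729 = 1.4598

1.46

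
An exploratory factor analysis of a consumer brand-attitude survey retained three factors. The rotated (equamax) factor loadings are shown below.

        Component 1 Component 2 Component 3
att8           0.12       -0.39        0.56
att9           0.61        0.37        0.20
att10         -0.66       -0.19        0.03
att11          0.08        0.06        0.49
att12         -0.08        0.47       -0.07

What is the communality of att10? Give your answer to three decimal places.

h² = (-0.66)² + (-0.19)² + 0.03² = 0.4356 + 0.0361 + 0.0009 = 0.4726

0.473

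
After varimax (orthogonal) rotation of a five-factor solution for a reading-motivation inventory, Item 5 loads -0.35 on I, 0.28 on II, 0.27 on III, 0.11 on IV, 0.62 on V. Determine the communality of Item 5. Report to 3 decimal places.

h² = (-0.35)² + 0.28² + 0.27² + 0.11² + 0.62² = 0.1225 + 0.0784 + 0.0729 + 0.0121 + 0.3844 = 0.6703

0.670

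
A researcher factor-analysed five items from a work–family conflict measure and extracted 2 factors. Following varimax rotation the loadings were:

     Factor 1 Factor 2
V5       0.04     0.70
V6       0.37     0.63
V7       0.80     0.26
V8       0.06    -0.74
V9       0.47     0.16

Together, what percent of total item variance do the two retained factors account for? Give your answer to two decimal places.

SS loadings by factor: 1.0030, 1.5277; total = 2.5307.
Total variance with 5 standardized items is 5, so the solution explains 2.5307/5 = 0.5061 = 50.61%.

50.61%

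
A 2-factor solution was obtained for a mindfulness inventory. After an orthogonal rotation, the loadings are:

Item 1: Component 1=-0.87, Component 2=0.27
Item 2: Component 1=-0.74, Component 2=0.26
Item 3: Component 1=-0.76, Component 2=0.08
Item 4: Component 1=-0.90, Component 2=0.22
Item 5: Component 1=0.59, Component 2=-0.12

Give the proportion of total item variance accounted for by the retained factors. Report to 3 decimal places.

SS loadings by factor: 3.0402, 0.2097; total = 3.2499.
Total variance with 5 standardized items is 5, so the solution explains 3.2499/5 = 0.6500.

0.650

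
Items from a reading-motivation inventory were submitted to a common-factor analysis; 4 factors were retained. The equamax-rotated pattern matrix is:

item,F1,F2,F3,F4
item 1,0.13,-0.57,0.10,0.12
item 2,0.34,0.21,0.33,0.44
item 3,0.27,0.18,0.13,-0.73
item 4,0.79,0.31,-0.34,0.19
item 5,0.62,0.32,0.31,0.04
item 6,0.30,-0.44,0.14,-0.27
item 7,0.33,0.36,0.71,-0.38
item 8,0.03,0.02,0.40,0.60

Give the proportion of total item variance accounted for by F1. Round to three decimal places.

SS loadings for F1 = 0.13² + 0.34² + 0.27² + 0.79² + 0.62² + 0.30² + 0.33² + 0.03² = 1.4137
Proportion of variance = 1.4137 / 8 = 0.1767.

0.177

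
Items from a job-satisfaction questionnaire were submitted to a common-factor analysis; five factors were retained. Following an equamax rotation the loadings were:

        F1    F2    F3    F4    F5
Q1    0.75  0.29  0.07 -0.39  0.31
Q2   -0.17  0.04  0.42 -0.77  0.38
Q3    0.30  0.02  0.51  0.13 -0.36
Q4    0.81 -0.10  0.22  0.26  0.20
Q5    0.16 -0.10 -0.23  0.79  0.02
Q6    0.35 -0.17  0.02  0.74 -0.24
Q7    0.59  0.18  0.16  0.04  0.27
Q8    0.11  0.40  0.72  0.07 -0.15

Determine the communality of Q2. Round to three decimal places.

h² = (-0.17)² + 0.04² + 0.42² + (-0.77)² + 0.38² = 0.0289 + 0.0016 + 0.1764 + 0.5929 + 0.1444 = 0.9442

0.944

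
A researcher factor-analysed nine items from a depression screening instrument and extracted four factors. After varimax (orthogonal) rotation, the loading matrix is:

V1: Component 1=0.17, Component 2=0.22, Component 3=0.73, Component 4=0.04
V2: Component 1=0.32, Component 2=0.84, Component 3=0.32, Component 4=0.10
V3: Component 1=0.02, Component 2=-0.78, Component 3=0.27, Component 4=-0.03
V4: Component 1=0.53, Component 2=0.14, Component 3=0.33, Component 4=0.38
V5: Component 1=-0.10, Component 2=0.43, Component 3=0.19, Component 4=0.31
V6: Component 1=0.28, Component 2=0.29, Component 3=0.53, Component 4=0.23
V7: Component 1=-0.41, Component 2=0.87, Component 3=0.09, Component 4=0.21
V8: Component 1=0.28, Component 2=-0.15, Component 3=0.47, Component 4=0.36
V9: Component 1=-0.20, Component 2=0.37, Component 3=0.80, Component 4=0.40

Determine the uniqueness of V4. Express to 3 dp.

h² = 0.53² + 0.14² + 0.33² + 0.38² = 0.2809 + 0.0196 + 0.1089 + 0.1444 = 0.5538
Uniqueness u² = 1 − h² = 1 − 0.5538 = 0.4462

0.446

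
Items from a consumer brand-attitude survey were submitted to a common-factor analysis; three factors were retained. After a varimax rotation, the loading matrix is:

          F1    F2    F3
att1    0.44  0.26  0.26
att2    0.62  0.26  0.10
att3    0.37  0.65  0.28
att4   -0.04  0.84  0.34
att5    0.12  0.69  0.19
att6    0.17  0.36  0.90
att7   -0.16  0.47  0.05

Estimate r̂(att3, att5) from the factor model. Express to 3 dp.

r̂ = Σ λ_i·λ_j across factors = (0.37)(0.12) + (0.65)(0.69) + (0.28)(0.19)
  = +0.0444 +0.4485 +0.0532 = 0.5461

0.546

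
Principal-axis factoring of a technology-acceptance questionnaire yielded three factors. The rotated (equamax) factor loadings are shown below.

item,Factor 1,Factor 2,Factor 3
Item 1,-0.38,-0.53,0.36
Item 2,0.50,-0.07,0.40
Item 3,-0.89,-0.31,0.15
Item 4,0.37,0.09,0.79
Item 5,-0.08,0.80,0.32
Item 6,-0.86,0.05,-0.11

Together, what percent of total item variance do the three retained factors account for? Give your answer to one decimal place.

Communalities: 0.5549, 0.4149, 0.9107, 0.7691, 0.7488, 0.7542; Σh² = 4.1526.
Total variance with 6 standardized items is 6, so the solution explains 4.1526/6 = 0.6921 = 69.21%.

69.2%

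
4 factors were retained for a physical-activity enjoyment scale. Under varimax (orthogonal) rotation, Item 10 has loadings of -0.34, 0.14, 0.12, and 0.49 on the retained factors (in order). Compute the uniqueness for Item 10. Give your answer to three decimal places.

0.610

h² = (-0.34)² + 0.14² + 0.12² + 0.49² = 0.1156 + 0.0196 + 0.0144 + 0.2401 = 0.3897
Uniqueness u² = 1 − h² = 1 − 0.3897 = 0.6103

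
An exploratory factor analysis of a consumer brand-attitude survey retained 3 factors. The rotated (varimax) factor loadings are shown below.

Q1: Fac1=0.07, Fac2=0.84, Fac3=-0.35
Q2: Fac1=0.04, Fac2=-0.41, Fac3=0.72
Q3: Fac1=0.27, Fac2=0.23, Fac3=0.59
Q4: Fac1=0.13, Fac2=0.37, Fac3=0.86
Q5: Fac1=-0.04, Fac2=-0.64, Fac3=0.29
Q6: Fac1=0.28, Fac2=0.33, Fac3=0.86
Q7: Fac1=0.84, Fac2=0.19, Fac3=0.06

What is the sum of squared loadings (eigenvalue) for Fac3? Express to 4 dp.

2.5559

SS loadings for Fac3 = (-0.35)² + 0.72² + 0.59² + 0.86² + 0.29² + 0.86² + 0.06² = 0.1225 + 0.5184 + 0.3481 + 0.7396 + 0.0841 + 0.7396 + 0.0036 = 2.5559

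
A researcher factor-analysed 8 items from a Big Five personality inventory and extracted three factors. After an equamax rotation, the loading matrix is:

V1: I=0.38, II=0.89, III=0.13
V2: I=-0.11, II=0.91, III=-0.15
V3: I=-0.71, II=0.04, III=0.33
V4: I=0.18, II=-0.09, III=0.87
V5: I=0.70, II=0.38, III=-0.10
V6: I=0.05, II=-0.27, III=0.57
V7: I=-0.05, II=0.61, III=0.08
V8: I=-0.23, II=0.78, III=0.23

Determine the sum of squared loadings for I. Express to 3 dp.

SS loadings for I = 0.38² + (-0.11)² + (-0.71)² + 0.18² + 0.70² + 0.05² + (-0.05)² + (-0.23)² = 0.1444 + 0.0121 + 0.5041 + 0.0324 + 0.4900 + 0.0025 + 0.0025 + 0.0529 = 1.2409

1.241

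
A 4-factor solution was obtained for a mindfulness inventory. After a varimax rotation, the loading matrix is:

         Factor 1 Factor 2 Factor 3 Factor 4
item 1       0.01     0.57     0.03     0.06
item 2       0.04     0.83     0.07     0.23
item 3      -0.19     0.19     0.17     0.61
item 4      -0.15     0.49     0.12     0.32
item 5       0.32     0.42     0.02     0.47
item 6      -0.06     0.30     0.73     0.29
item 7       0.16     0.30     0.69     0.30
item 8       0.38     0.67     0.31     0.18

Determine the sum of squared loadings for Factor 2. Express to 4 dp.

2.0953

SS loadings for Factor 2 = 0.57² + 0.83² + 0.19² + 0.49² + 0.42² + 0.30² + 0.30² + 0.67² = 0.3249 + 0.6889 + 0.0361 + 0.2401 + 0.1764 + 0.0900 + 0.0900 + 0.4489 = 2.0953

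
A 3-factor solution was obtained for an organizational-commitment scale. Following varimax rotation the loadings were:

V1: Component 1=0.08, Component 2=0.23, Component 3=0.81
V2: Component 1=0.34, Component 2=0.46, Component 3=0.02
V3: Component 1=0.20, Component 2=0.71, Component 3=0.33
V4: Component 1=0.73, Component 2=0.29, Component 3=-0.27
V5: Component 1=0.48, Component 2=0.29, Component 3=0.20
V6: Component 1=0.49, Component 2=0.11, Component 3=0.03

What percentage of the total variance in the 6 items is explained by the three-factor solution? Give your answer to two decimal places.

49.89%

SS loadings by factor: 1.1654, 0.9489, 0.8792; total = 2.9935.
Total variance with 6 standardized items is 6, so the solution explains 2.9935/6 = 0.4989 = 49.89%.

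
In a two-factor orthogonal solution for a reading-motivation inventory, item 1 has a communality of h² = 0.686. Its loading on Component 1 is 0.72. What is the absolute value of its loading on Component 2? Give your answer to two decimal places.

Under orthogonal rotation h² = Σλ², so λ_Component 2² = h² − (0.5184) = 0.686 − 0.5184 = 0.1676.
|λ| = √0.1676 = 0.4094.

0.41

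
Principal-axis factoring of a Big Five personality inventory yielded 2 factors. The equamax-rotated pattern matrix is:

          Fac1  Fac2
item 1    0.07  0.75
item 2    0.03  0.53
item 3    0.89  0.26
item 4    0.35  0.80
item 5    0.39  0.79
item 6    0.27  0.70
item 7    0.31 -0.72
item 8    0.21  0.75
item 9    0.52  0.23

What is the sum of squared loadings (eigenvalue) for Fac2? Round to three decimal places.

SS loadings for Fac2 = 0.75² + 0.53² + 0.26² + 0.80² + 0.79² + 0.70² + (-0.72)² + 0.75² + 0.23² = 0.5625 + 0.2809 + 0.0676 + 0.6400 + 0.6241 + 0.4900 + 0.5184 + 0.5625 + 0.0529 = 3.7989

3.799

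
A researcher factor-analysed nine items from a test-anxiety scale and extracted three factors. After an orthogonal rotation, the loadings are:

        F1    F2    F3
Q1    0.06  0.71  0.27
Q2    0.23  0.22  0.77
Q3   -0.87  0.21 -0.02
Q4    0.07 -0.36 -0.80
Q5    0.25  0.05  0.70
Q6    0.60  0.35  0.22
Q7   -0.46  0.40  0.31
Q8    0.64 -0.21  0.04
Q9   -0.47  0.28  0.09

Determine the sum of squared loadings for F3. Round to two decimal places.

SS loadings for F3 = 0.27² + 0.77² + (-0.02)² + (-0.80)² + 0.70² + 0.22² + 0.31² + 0.04² + 0.09² = 0.0729 + 0.5929 + 0.0004 + 0.6400 + 0.4900 + 0.0484 + 0.0961 + 0.0016 + 0.0081 = 1.9504

1.95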